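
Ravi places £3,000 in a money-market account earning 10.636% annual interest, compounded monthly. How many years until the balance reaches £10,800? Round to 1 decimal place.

12.1 years

(1 + 0.00886333)^(12t) = 10,800/3,000 = 3.6.
12t·ln(1 + 0.00886333) = ln(3.6); 12t = 1.2809/0.00882428 ≈ 145.1601.
t ≈ 12.0967 years.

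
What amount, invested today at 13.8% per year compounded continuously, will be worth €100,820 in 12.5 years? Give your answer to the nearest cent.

€17,963.41

P = A·e^(−rt) = 100,820·e^(−1.725).
e^(−1.725) ≈ 0.178173051773, so P ≈ 17,963.4071.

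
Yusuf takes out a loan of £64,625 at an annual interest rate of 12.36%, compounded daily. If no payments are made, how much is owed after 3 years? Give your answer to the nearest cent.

£93,628.85

Periodic rate = 12.36%/365 = 0.00033863; periods = 365·3 = 1095.
A = 64,625·(1 + 0.1236/365)^1095 ≈ 64,625·1.4488023247 ≈ 93,628.8502.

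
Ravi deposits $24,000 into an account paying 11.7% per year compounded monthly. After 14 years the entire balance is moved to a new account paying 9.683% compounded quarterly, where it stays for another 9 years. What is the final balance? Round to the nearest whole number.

Phase 1: 24,000·(1 + 0.00975)^168 ≈ 122,501.1120.
Phase 2: 122,501.1120·(1 + 0.0242075)^36 ≈ 289,805.2799.

$289,805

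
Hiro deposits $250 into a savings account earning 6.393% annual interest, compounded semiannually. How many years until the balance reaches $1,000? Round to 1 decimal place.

We need (1 + 0.031965)^(2t) = 4, so 2t = ln 4 / ln 1.031965 ≈ 44.0586.
t ≈ 44.0586/2 = 22.0293 years.

22.0 years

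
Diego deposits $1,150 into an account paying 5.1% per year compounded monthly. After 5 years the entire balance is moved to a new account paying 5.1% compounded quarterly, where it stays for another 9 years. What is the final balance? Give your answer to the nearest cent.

$2,340.40

Phase 1: 1,150·(1 + 0.00425)^60 ≈ 1,483.2292.
Phase 2: 1,483.2292·(1 + 0.01275)^36 ≈ 2,340.3959.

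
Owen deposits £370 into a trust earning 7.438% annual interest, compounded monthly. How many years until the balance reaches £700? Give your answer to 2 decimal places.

We need (1 + 0.00619833)^(12t) = 1.8919, so 12t = ln 1.8919 / ln 1.006198 ≈ 103.1812.
t ≈ 103.1812/12 = 8.5984 years.

8.60 years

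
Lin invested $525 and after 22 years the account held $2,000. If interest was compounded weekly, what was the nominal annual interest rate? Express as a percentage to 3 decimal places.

6.083%

(1 + r/52)^1144 = 2,000/525 = 3.80952.
1 + r/52 = 3.80952^(1/1144) ≈ 1.00117, so r/52 ≈ 0.00116983.
r ≈ 52·0.00116983 = 6.08312%.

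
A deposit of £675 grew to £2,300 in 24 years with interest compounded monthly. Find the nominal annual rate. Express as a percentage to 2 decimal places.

5.12%

The 288-period growth factor is 2,300/675 = 3.40741.
r/12 = 3.40741^(1/288) − 1 ≈ 0.00426585, so r ≈ 12·0.00426585 = 5.11902%.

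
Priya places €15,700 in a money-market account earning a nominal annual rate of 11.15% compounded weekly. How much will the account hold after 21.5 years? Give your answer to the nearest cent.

Growth factor = (1 + 0.1115/52)^1118 ≈ 10.9647276064.
A ≈ 15,700 × 10.9647276064 ≈ 172,146.2234.

€172,146.22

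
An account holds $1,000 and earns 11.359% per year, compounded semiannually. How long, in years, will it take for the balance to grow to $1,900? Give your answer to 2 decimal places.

We need (1 + 0.056795)^(2t) = 1.9, so 2t = ln 1.9 / ln 1.056795 ≈ 11.6192.
t ≈ 11.6192/2 = 5.8096 years.

5.81 years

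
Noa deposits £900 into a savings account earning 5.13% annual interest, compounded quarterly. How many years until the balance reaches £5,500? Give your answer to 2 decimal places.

35.51 years

We need (1 + 0.012825)^(4t) = 6.1111, so 4t = ln 6.1111 / ln 1.012825 ≈ 142.0422.
t ≈ 142.0422/4 = 35.5106 years.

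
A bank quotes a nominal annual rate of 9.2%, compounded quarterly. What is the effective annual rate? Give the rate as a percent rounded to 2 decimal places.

9.52%

One year is 4 periods at 0.023 each: (1 + 0.023)^4 ≈ 1.095223.
EAR = 1.095223 − 1 ≈ 9.52229%.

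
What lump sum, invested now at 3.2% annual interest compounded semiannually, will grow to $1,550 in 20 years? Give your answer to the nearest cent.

Periodic rate = 3.2%/2 = 0.016; 40 periods.
P = 1,550/(1 + 0.016)^40 ≈ 1,550/1.886897538 ≈ 821.4542.

$821.45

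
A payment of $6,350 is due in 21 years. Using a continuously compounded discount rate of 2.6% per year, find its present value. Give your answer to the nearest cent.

$3,678.32

P = A·e^(−rt) = 6,350·e^(−0.546).
e^(−0.546) ≈ 0.5792622314, so P ≈ 3,678.3152.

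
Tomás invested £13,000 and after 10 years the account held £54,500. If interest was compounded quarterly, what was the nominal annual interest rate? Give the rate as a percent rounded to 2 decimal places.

14.59%

The 40-period growth factor is 54,500/13,000 = 4.19231.
r/4 = 4.19231^(1/40) − 1 ≈ 0.036481, so r ≈ 4·0.036481 = 14.59238%.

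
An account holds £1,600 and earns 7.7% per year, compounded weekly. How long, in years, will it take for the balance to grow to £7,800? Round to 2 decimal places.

20.59 years

(1 + 0.00148077)^(52t) = 7,800/1,600 = 4.875.
52t·ln(1 + 0.00148077) = ln(4.875); 52t = 1.5841/0.00147967 ≈ 1070.5873.
t ≈ 20.5882 years.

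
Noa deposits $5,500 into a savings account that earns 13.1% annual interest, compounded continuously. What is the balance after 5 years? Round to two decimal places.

A = P·e^(rt) = 5,500·e^(0.131·5) = 5,500·e^0.655.
e^0.655 ≈ 1.9251425174, so A ≈ 10,588.2838.

$10,588.28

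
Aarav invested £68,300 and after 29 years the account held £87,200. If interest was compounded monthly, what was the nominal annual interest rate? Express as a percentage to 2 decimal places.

0.84%

(1 + r/12)^348 = 87,200/68,300 = 1.27672.
1 + r/12 = 1.27672^(1/348) ≈ 1.000702, so r/12 ≈ 0.000702242.
r ≈ 12·0.000702242 = 0.84269%.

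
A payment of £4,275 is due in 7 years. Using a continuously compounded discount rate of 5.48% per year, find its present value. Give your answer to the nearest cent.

£2,913.00

P = A·e^(−rt) = 4,275·e^(−0.3836).
e^(−0.3836) ≈ 0.6814039342, so P ≈ 2,913.0018.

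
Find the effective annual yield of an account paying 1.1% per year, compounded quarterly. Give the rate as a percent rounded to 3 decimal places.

One year is 4 periods at 0.00275 each: (1 + 0.00275)^4 ≈ 1.011045.
EAR = 1.011045 − 1 ≈ 1.10455%.

1.105%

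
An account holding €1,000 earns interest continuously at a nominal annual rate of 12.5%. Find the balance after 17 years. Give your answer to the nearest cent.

€8,372.90

A = P·e^(rt) = 1,000·e^(0.125·17) = 1,000·e^2.125.
e^2.125 ≈ 8.372897488, so A ≈ 8,372.8975.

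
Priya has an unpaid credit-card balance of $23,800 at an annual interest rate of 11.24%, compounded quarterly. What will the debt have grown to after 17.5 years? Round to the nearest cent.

Periodic rate = 11.24%/4 = 0.0281; periods = 4·17.5 = 70.
A = 23,800·(1 + 0.0281)^70 ≈ 23,800·6.95785125992 ≈ 165,596.8600.

$165,596.86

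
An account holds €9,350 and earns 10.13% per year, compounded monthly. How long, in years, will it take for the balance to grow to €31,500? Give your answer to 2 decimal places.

(1 + 0.00844167)^(12t) = 31,500/9,350 = 3.369.
12t·ln(1 + 0.00844167) = ln(3.369); 12t = 1.2146/0.00840624 ≈ 144.4893.
t ≈ 12.0408 years.

12.04 years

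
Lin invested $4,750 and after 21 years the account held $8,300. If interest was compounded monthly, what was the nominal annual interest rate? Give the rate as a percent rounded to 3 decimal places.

(1 + r/12)^252 = 8,300/4,750 = 1.74737.
1 + r/12 = 1.74737^(1/252) ≈ 1.002217, so r/12 ≈ 0.00221718.
r ≈ 12·0.00221718 = 2.66062%.

2.661%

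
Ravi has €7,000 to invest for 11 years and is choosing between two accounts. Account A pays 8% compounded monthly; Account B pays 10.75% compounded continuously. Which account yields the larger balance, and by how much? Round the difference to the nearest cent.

A: (1 + 0.08/12)^132 ≈ 2.4038692793, so 7,000 × 2.4038692793 ≈ 16,827.0850.
B: e^(0.1075·11) = e^1.1825 ≈ 3.2625203168, so 7,000 × 3.2625203168 ≈ 22,837.6422.
Difference ≈ 6,010.5573 in favor of B.

Account B, by €6,010.56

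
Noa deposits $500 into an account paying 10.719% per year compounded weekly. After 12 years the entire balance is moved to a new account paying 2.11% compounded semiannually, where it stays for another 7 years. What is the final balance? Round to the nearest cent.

Phase 1: 500·(1 + 0.10719/52)^624 ≈ 1,807.2546.
Phase 2: 1,807.2546·(1 + 0.01055)^14 ≈ 2,093.2863.

$2,093.29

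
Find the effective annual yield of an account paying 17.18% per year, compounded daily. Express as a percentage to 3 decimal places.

18.739%

EAR = (1 + 17.18%/365)^365 − 1 = (1 + 0.000470685)^365 − 1.
(1 + 0.000470685)^365 ≈ 1.187392, so EAR ≈ 18.73923%.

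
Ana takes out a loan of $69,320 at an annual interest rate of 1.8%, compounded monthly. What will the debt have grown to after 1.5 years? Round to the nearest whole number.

Growth factor = (1 + 0.0015)^18 ≈ 1.0273470196.
A ≈ 69,320 × 1.0273470196 ≈ 71,215.6954.

$71,216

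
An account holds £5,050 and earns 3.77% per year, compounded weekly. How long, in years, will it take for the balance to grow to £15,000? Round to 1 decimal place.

(1 + 0.000725)^(52t) = 15,000/5,050 = 2.9703.
52t·ln(1 + 0.000725) = ln(2.9703); 52t = 1.0887/0.000724737 ≈ 1502.1470.
t ≈ 28.8874 years.

28.9 years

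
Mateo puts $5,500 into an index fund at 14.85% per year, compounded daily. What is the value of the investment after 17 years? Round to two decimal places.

$68,630.34

Growth factor = (1 + 0.1485/365)^6205 ≈ 12.478243324.
A ≈ 5,500 × 12.478243324 ≈ 68,630.3383.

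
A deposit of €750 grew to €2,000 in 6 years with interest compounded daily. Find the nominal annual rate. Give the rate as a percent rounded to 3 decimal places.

The 2190-period growth factor is 2,000/750 = 2.66667.
r/365 = 2.66667^(1/2190) − 1 ≈ 0.000447968, so r ≈ 365·0.000447968 = 16.35082%.

16.351%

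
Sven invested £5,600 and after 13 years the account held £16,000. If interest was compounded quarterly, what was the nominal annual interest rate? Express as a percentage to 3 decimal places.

8.158%

The 52-period growth factor is 16,000/5,600 = 2.85714.
r/4 = 2.85714^(1/52) − 1 ≈ 0.0203941, so r ≈ 4·0.0203941 = 8.15762%.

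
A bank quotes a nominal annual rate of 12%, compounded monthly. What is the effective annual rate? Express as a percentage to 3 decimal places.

EAR = (1 + 12%/12)^12 − 1 = (1 + 0.01)^12 − 1.
(1 + 0.01)^12 ≈ 1.126825, so EAR ≈ 12.68250%.

12.683%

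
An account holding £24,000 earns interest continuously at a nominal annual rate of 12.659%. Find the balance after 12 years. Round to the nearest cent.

£109,632.50

A = P·e^(rt) = 24,000·e^(0.12659·12) = 24,000·e^1.51908.
e^1.51908 ≈ 4.56802068234, so A ≈ 109,632.4964.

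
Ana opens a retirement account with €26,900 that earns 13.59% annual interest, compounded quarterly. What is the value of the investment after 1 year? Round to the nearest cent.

Growth factor = (1 + 0.033975)^4 ≈ 1.1429840056.
A ≈ 26,900 × 1.1429840056 ≈ 30,746.2698.

€30,746.27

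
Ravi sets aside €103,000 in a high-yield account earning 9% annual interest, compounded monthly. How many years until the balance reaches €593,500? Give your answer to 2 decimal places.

19.53 years

We need (1 + 0.0075)^(12t) = 5.7621, so 12t = ln 5.7621 / ln 1.0075 ≈ 234.3823.
t ≈ 234.3823/12 = 19.5319 years.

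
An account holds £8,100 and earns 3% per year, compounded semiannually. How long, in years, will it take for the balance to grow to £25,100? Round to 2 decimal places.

37.98 years

(1 + 0.015)^(2t) = 25,100/8,100 = 3.0988.
2t·ln(1 + 0.015) = ln(3.0988); 2t = 1.131/0.0148886 ≈ 75.9644.
t ≈ 37.9822 years.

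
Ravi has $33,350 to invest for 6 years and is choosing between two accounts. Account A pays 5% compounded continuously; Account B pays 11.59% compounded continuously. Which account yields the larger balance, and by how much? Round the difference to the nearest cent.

Account B, by $21,832.64

Account A growth factor: e^(0.05·6) = e^0.3 ≈ 1.3498588076; balance ≈ 45,017.7912.
Account B growth factor: e^(0.1159·6) = e^0.6954 ≈ 2.0045107179; balance ≈ 66,850.4324.
Account B is larger by 21,832.6412.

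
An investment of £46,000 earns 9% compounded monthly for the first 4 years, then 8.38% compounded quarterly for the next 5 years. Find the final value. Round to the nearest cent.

Phase 1: 46,000·(1 + 0.0075)^48 ≈ 65,844.6453.
Phase 2: 65,844.6453·(1 + 0.02095)^20 ≈ 99,680.4367.

£99,680.44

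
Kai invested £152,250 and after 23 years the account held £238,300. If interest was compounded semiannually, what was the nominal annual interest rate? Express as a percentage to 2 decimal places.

The 46-period growth factor is 238,300/152,250 = 1.56519.
r/2 = 1.56519^(1/46) − 1 ≈ 0.00978685, so r ≈ 2·0.00978685 = 1.95737%.

1.96%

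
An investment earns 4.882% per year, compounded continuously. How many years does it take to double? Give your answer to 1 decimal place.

e^(0.04882t) = 2, so 0.04882t = ln 2 ≈ 0.69315.
t ≈ 0.69315/0.04882 ≈ 14.1980.

14.2 years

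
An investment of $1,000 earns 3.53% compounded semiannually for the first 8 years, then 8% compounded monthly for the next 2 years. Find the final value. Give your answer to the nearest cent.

After 8 years at 3.53%: 1,000 × 1.323046143 ≈ 1,323.0461.
Then 2 years at 8%: 1,323.0461 × 1.172887932 ≈ 1,551.7849.

$1,551.78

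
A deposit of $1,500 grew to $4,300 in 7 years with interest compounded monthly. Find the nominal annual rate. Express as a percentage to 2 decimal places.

15.14%

(1 + r/12)^84 = 4,300/1,500 = 2.86667.
1 + r/12 = 2.86667^(1/84) ≈ 1.012616, so r/12 ≈ 0.0126164.
r ≈ 12·0.0126164 = 15.13971%.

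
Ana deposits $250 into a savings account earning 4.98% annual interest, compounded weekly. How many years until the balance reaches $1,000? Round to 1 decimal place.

27.9 years

We need (1 + 0.000957692)^(52t) = 4, so 52t = ln 4 / ln 1.000958 ≈ 1448.2293.
t ≈ 1448.2293/52 = 27.8506 years.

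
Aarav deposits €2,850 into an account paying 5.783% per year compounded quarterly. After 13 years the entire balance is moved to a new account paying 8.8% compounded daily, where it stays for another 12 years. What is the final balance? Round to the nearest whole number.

€17,281

After 13 years at 5.783%: 2,850 × 2.1094079509 ≈ 6,011.8127.
Then 12 years at 8.8%: 6,011.8127 × 2.8744826833 ≈ 17,280.8514.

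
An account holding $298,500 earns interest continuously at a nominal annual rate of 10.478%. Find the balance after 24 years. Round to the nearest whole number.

$3,690,399

A = P·e^(rt) = 298,500·e^(0.10478·24) = 298,500·e^2.51472.
e^2.51472 ≈ 12.36314661338, so A ≈ 3,690,399.2641.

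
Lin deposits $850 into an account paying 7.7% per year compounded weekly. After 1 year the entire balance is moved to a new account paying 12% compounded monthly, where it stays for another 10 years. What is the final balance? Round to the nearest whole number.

$3,030

After 1 years at 7.7%: 850 × 1.079980566 ≈ 917.9835.
Then 10 years at 12%: 917.9835 × 3.300386895 ≈ 3,029.7007.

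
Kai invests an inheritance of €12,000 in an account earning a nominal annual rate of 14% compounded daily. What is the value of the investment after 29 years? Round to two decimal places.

Growth factor = (1 + 0.14/365)^10585 ≈ 57.929199633.
A ≈ 12,000 × 57.929199633 ≈ 695,150.3956.

€695,150.40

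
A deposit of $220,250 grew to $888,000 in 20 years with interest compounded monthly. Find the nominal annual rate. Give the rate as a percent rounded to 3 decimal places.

6.991%

The 240-period growth factor is 888,000/220,250 = 4.03178.
r/12 = 4.03178^(1/240) − 1 ≈ 0.00582611, so r ≈ 12·0.00582611 = 6.99133%.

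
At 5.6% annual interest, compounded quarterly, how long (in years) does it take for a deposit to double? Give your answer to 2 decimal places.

12.46 years

(1 + 0.014)^(4t) = 2.
4t = ln 2 / ln(1 + 0.014) ≈ 0.69315/0.0139029 ≈ 49.8563.
t ≈ 12.4641.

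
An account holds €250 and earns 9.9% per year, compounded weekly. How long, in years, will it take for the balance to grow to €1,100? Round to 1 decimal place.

(1 + 0.00190385)^(52t) = 1,100/250 = 4.4.
52t·ln(1 + 0.00190385) = ln(4.4); 52t = 1.4816/0.00190204 ≈ 778.9571.
t ≈ 14.9799 years.

15.0 years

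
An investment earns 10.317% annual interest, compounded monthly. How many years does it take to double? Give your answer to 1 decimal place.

6.7 years

(1 + 0.0085975)^(12t) = 2.
12t = ln 2 / ln(1 + 0.0085975) ≈ 0.69315/0.00856075 ≈ 80.9680.
t ≈ 6.7473.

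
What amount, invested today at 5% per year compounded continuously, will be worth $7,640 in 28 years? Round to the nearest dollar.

$1,884

P = A·e^(−rt) = 7,640·e^(−1.4).
e^(−1.4) ≈ 0.2465969639, so P ≈ 1,884.0008.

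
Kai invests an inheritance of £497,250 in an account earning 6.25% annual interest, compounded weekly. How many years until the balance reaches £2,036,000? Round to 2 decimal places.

We need (1 + 0.00120192)^(52t) = 4.0945, so 52t = ln 4.0945 / ln 1.001202 ≈ 1173.5330.
t ≈ 1173.5330/52 = 22.5679 years.

22.57 years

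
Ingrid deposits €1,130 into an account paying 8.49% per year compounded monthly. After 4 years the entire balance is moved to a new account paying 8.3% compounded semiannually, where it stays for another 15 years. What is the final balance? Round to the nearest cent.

€5,368.14

After 4 years at 8.49%: 1,130 × 1.402707505 ≈ 1,585.0595.
Then 15 years at 8.3%: 1,585.0595 × 3.386711703 ≈ 5,368.1395.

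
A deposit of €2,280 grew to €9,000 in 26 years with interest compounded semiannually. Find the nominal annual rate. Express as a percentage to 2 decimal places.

(1 + r/2)^52 = 9,000/2,280 = 3.94737.
1 + r/2 = 3.94737^(1/52) ≈ 1.026756, so r/2 ≈ 0.0267565.
r ≈ 2·0.0267565 = 5.35130%.

5.35%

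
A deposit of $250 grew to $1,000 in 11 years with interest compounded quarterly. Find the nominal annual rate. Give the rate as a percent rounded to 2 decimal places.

The 44-period growth factor is 1,000/250 = 4.
r/4 = 4^(1/44) − 1 ≈ 0.0320083, so r ≈ 4·0.0320083 = 12.80331%.

12.80%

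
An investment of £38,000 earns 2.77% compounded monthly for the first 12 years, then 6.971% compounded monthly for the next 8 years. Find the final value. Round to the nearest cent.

£92,357.74

After 12 years at 2.77%: 38,000 × 1.393776465 ≈ 52,963.5057.
Then 8 years at 6.971%: 52,963.5057 × 1.7437996128 ≈ 92,357.7407.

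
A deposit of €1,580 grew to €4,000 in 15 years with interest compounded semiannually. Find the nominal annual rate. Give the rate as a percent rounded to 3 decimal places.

(1 + r/2)^30 = 4,000/1,580 = 2.53165.
1 + r/2 = 2.53165^(1/30) ≈ 1.031447, so r/2 ≈ 0.0314466.
r ≈ 2·0.0314466 = 6.28933%.

6.289%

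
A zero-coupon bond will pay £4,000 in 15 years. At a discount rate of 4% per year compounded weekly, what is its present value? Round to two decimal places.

Periodic rate = 4%/52 = 0.000769231; 780 periods.
P = 4,000/(1 + 0.04/52)^780 ≈ 4,000/1.821698575 ≈ 2,195.7529.

£2,195.75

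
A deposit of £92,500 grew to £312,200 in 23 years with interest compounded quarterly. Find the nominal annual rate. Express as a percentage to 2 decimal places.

(1 + r/4)^92 = 312,200/92,500 = 3.37514.
1 + r/4 = 3.37514^(1/92) ≈ 1.01331, so r/4 ≈ 0.0133099.
r ≈ 4·0.0133099 = 5.32397%.

5.32%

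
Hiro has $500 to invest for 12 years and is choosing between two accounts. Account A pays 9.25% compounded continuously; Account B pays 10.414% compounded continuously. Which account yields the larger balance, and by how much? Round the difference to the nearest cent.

Account B, by $227.43

A: e^(0.0925·12) = e^1.11 ≈ 3.034358394, so 500 × 3.034358394 ≈ 1,517.1792.
B: e^(0.10414·12) = e^1.24968 ≈ 3.489226226, so 500 × 3.489226226 ≈ 1,744.6131.
Difference ≈ 227.4339 in favor of B.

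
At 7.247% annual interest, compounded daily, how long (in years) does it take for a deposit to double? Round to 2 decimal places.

9.57 years

(1 + 0.000198548)^(365t) = 2.
365t = ln 2 / ln(1 + 0.000198548) ≈ 0.69315/0.000198528 ≈ 3491.4287.
t ≈ 9.5656.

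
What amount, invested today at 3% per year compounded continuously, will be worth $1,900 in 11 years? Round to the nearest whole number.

P = A·e^(−rt) = 1,900·e^(−0.33).
e^(−0.33) ≈ 0.7189237334, so P ≈ 1,365.9551.

$1,366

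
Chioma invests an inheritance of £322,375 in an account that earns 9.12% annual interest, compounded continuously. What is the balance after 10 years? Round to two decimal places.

£802,486.85

A = P·e^(rt) = 322,375·e^(0.0912·10) = 322,375·e^0.912.
e^0.912 ≈ 2.48929615041, so A ≈ 802,486.8465.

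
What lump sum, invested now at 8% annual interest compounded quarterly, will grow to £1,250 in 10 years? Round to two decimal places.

£566.11

Growth factor = (1 + 0.02)^40 ≈ 2.208039664.
P = 1,250/2.208039664 ≈ 566.1130.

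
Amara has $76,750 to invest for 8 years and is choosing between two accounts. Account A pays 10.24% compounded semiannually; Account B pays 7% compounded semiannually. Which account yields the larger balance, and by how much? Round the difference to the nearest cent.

Account A, by $37,542.10

Account A growth factor: (1 + 0.0512)^16 ≈ 2.22313397311; balance ≈ 170,625.5324.
Account B growth factor: (1 + 0.035)^16 ≈ 1.73398603983; balance ≈ 133,083.4286.
Account A is larger by 37,542.1039.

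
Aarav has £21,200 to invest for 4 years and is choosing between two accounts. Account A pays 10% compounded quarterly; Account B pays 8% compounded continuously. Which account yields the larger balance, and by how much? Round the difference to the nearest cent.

Account A growth factor: (1 + 0.025)^16 ≈ 1.4845056207; balance ≈ 31,471.5192.
Account B growth factor: e^(0.08·4) = e^0.32 ≈ 1.3771277643; balance ≈ 29,195.1086.
Account A is larger by 2,276.4106.

Account A, by £2,276.41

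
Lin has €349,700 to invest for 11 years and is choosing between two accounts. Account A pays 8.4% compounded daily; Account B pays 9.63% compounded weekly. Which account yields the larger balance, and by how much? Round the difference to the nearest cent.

Account B, by €126,747.75

Account A growth factor: (1 + 0.084/365)^4015 ≈ 2.51907984261; balance ≈ 880,922.2210.
Account B growth factor: (1 + 0.0963/52)^572 ≈ 2.881526931682; balance ≈ 1,007,669.9680.
Account B is larger by 126,747.7470.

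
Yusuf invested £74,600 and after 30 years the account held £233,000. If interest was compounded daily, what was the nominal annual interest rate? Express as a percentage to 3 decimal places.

The 10950-period growth factor is 233,000/74,600 = 3.12332.
r/365 = 3.12332^(1/10950) − 1 ≈ 0.000104014, so r ≈ 365·0.000104014 = 3.79652%.

3.797%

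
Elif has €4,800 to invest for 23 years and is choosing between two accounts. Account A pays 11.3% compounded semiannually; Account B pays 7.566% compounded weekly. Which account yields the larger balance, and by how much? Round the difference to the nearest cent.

A: (1 + 0.0565)^46 ≈ 12.531327029, so 4,800 × 12.531327029 ≈ 60,150.3697.
B: (1 + 0.001455)^1196 ≈ 5.6911665558, so 4,800 × 5.6911665558 ≈ 27,317.5995.
Difference ≈ 32,832.7703 in favor of A.

Account A, by €32,832.77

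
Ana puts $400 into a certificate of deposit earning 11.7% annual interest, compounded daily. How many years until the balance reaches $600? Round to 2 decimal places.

3.47 years

We need (1 + 0.000320548)^(365t) = 1.5, so 365t = ln 1.5 / ln 1.000321 ≈ 1265.1152.
t ≈ 1265.1152/365 = 3.4661 years.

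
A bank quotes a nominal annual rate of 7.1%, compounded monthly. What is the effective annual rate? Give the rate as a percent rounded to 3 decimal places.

7.336%

EAR = (1 + 7.1%/12)^12 − 1 = (1 + 0.00591667)^12 − 1.
(1 + 0.00591667)^12 ≈ 1.073357, so EAR ≈ 7.33566%.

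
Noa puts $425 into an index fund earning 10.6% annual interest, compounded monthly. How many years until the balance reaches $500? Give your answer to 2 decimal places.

(1 + 0.00883333)^(12t) = 500/425 = 1.1765.
12t·ln(1 + 0.00883333) = ln(1.1765); 12t = 0.16252/0.00879455 ≈ 18.4795.
t ≈ 1.5400 years.

1.54 years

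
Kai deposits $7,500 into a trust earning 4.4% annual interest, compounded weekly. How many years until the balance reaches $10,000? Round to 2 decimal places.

6.54 years

(1 + 0.000846154)^(52t) = 10,000/7,500 = 1.3333.
52t·ln(1 + 0.000846154) = ln(1.3333); 52t = 0.28768/0.000845796 ≈ 340.1317.
t ≈ 6.5410 years.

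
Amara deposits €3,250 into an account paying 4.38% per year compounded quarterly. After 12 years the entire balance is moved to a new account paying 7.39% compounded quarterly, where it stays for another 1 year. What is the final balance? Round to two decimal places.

€5,898.06

Phase 1: 3,250·(1 + 0.01095)^48 ≈ 5,481.6063.
Phase 2: 5,481.6063·(1 + 0.018475)^4 ≈ 5,898.0620.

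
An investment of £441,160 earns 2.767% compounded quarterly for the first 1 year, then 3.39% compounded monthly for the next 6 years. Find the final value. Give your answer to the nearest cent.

After 1 years at 2.767%: 441,160 × 1.02795843719 ≈ 453,494.1441.
Then 6 years at 3.39%: 453,494.1441 × 1.22521120018 ≈ 555,626.1046.

£555,626.10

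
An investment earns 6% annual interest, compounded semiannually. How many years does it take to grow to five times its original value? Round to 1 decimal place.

(1 + 0.03)^(2t) = 5.
2t = ln 5 / ln(1 + 0.03) ≈ 1.6094/0.0295588 ≈ 54.4487.
t ≈ 27.2243.

27.2 years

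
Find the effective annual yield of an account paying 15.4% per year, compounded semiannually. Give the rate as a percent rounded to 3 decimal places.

15.993%

EAR = (1 + 15.4%/2)^2 − 1 = (1 + 0.077)^2 − 1.
(1 + 0.077)^2 ≈ 1.159929, so EAR ≈ 15.99290%.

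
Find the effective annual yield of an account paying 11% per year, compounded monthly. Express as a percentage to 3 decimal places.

One year is 12 periods at 0.00916667 each: (1 + 0.00916667)^12 ≈ 1.115719.
EAR = 1.115719 − 1 ≈ 11.57188%.

11.572%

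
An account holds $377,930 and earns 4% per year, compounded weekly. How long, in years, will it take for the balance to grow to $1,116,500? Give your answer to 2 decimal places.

(1 + 0.000769231)^(52t) = 1,116,500/377,930 = 2.9543.
52t·ln(1 + 0.000769231) = ln(2.9543); 52t = 1.0832/0.000768935 ≈ 1408.7602.
t ≈ 27.0915 years.

27.09 years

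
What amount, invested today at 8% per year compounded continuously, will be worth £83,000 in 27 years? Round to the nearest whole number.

£9,572

P = A·e^(−rt) = 83,000·e^(−2.16).
e^(−2.16) ≈ 0.11532512104, so P ≈ 9,571.9850.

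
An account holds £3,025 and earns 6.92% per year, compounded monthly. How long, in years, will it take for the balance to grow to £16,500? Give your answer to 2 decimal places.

(1 + 0.00576667)^(12t) = 16,500/3,025 = 5.4545.
12t·ln(1 + 0.00576667) = ln(5.4545); 12t = 1.6964/0.0057501 ≈ 295.0294.
t ≈ 24.5858 years.

24.59 years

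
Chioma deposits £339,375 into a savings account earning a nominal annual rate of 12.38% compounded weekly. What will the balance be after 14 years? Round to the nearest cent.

£1,916,480.64

Periodic rate = 12.38%/52 = 0.00238077; periods = 52·14 = 728.
A = 339,375·(1 + 0.1238/52)^728 ≈ 339,375·5.6470884524 ≈ 1,916,480.6435.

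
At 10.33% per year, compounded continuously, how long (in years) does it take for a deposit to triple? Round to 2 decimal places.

e^(0.1033t) = 3, so 0.1033t = ln 3 ≈ 1.0986.
t ≈ 1.0986/0.1033 ≈ 10.6352.

10.64 years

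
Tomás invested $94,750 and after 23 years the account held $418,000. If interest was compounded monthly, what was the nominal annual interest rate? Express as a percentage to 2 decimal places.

6.47%

The 276-period growth factor is 418,000/94,750 = 4.41161.
r/12 = 4.41161^(1/276) − 1 ≈ 0.00539217, so r ≈ 12·0.00539217 = 6.47060%.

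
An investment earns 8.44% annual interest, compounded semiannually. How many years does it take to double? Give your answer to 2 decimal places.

(1 + 0.0422)^(2t) = 2.
2t = ln 2 / ln(1 + 0.0422) ≈ 0.69315/0.0413339 ≈ 16.7695.
t ≈ 8.3847.

8.38 years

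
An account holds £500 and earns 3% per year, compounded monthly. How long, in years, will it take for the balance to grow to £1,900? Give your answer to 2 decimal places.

(1 + 0.0025)^(12t) = 1,900/500 = 3.8.
12t·ln(1 + 0.0025) = ln(3.8); 12t = 1.335/0.00249688 ≈ 534.6676.
t ≈ 44.5556 years.

44.56 years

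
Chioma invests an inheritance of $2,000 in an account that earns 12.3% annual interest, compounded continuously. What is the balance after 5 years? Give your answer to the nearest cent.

A = P·e^(rt) = 2,000·e^(0.123·5) = 2,000·e^0.615.
e^0.615 ≈ 1.8496566, so A ≈ 3,699.3132.

$3,699.31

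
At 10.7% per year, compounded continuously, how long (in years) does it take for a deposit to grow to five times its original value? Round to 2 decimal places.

15.04 years

e^(0.107t) = 5, so 0.107t = ln 5 ≈ 1.6094.
t ≈ 1.6094/0.107 ≈ 15.0415.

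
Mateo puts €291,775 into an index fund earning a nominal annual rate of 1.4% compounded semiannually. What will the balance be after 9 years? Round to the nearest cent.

Growth factor = (1 + 0.007)^18 ≈ 1.13378438127.
A ≈ 291,775 × 1.13378438127 ≈ 330,809.9378.

€330,809.94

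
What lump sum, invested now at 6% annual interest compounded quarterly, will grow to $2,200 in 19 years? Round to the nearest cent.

Growth factor = (1 + 0.015)^76 ≈ 3.100410585.
P = 2,200/3.100410585 ≈ 709.5834.

$709.58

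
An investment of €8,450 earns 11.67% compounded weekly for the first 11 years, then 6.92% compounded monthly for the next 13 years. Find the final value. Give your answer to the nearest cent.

€74,697.32

After 11 years at 11.67%: 8,450 × 3.6047834227 ≈ 30,460.4199.
Then 13 years at 6.92%: 30,460.4199 × 2.4522747969 ≈ 74,697.3201.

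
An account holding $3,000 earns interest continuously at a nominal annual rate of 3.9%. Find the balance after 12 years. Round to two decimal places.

A = P·e^(rt) = 3,000·e^(0.039·12) = 3,000·e^0.468.
e^0.468 ≈ 1.596797403, so A ≈ 4,790.3922.

$4,790.39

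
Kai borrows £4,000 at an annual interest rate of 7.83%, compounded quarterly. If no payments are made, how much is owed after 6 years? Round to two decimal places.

Growth factor = (1 + 0.019575)^24 ≈ 1.592429713.
A ≈ 4,000 × 1.592429713 ≈ 6,369.7189.

£6,369.72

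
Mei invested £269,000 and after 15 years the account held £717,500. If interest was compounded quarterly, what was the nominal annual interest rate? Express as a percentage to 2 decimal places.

The 60-period growth factor is 717,500/269,000 = 2.66729.
r/4 = 2.66729^(1/60) − 1 ≈ 0.0164854, so r ≈ 4·0.0164854 = 6.59417%.

6.59%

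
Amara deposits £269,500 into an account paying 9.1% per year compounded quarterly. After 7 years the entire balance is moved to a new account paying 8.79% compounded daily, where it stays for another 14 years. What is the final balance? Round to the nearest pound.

£1,731,741

After 7 years at 9.1%: 269,500 × 1.877351823241 ≈ 505,946.3164.
Then 14 years at 8.79%: 505,946.3164 × 3.422775754675 ≈ 1,731,740.7848.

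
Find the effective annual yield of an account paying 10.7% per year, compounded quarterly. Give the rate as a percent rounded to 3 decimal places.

EAR = (1 + 10.7%/4)^4 − 1 = (1 + 0.02675)^4 − 1.
(1 + 0.02675)^4 ≈ 1.11137, so EAR ≈ 11.13705%.

11.137%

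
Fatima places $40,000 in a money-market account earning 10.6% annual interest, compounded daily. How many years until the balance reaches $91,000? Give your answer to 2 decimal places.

We need (1 + 0.000290411)^(365t) = 2.275, so 365t = ln 2.275 / ln 1.00029 ≈ 2830.8140.
t ≈ 2830.8140/365 = 7.7557 years.

7.76 years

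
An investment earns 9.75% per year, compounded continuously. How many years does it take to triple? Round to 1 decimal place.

11.3 years

e^(0.0975t) = 3, so 0.0975t = ln 3 ≈ 1.0986.
t ≈ 1.0986/0.0975 ≈ 11.2678.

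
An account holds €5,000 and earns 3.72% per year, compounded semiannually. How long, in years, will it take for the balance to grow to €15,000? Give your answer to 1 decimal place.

29.8 years

(1 + 0.0186)^(2t) = 15,000/5,000 = 3.
2t·ln(1 + 0.0186) = ln(3); 2t = 1.0986/0.0184291 ≈ 59.6128.
t ≈ 29.8064 years.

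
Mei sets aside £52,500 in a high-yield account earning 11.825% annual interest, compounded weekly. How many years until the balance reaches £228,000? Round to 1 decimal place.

We need (1 + 0.00227404)^(52t) = 4.3429, so 52t = ln 4.3429 / ln 1.002274 ≈ 646.5157.
t ≈ 646.5157/52 = 12.4330 years.

12.4 years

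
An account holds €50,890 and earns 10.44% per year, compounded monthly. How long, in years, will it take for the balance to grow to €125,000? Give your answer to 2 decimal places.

We need (1 + 0.0087)^(12t) = 2.4563, so 12t = ln 2.4563 / ln 1.0087 ≈ 103.7415.
t ≈ 103.7415/12 = 8.6451 years.

8.65 years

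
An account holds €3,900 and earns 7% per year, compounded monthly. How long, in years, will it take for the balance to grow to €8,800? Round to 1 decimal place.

(1 + 0.00583333)^(12t) = 8,800/3,900 = 2.2564.
12t·ln(1 + 0.00583333) = ln(2.2564); 12t = 0.81378/0.00581639 ≈ 139.9108.
t ≈ 11.6592 years.

11.7 years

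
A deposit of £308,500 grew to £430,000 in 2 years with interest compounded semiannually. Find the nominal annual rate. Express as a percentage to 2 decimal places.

17.31%

The 4-period growth factor is 430,000/308,500 = 1.39384.
r/2 = 1.39384^(1/4) − 1 ≈ 0.086559, so r ≈ 2·0.086559 = 17.31180%.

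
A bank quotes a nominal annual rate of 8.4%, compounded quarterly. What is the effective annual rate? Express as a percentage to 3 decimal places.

8.668%

One year is 4 periods at 0.021 each: (1 + 0.021)^4 ≈ 1.086683.
EAR = 1.086683 − 1 ≈ 8.66832%.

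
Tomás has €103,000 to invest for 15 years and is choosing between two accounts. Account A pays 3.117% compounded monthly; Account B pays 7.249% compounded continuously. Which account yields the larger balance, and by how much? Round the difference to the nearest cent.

Account B, by €141,242.96

A: (1 + 0.0025975)^180 ≈ 1.59511178579, so 103,000 × 1.59511178579 ≈ 164,296.5139.
B: e^(0.07249·15) = e^1.08735 ≈ 2.96640268047, so 103,000 × 2.96640268047 ≈ 305,539.4761.
Difference ≈ 141,242.9622 in favor of B.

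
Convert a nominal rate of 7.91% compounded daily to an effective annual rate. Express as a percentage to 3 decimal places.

8.230%

One year is 365 periods at 0.000216712 each: (1 + 0.000216712)^365 ≈ 1.082303.
EAR = 1.082303 − 1 ≈ 8.23033%.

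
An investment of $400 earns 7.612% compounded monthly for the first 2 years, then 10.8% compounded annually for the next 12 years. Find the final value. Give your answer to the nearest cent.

$1,593.84

Phase 1: 400·(1 + 0.07612/12)^24 ≈ 465.5520.
Phase 2: 465.5520·(1 + 0.108)^12 ≈ 1,593.8421.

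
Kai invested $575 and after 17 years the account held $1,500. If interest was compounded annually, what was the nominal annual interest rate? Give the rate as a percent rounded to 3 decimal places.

(1 + r)^17 = 1,500/575 = 2.6087.
1 + r = 2.6087^(1/17) ≈ 1.058024, so r ≈ 0.0580239.
r ≈ 5.80239%.

5.802%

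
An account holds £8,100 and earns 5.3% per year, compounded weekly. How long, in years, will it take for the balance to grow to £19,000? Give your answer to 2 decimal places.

16.09 years

(1 + 0.00101923)^(52t) = 19,000/8,100 = 2.3457.
52t·ln(1 + 0.00101923) = ln(2.3457); 52t = 0.85257/0.00101871 ≈ 836.9148.
t ≈ 16.0945 years.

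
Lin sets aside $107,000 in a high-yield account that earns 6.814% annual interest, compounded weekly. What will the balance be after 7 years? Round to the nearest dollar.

$172,345

Growth factor = (1 + 0.06814/52)^364 ≈ 1.61069821534.
A ≈ 107,000 × 1.61069821534 ≈ 172,344.7090.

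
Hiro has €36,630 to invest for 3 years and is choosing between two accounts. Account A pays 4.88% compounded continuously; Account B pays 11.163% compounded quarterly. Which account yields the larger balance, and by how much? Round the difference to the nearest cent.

Account B, by €8,561.51

A: e^(0.0488·3) = e^0.1464 ≈ 1.1576591591, so 36,630 × 1.1576591591 ≈ 42,405.0550.
B: (1 + 0.0279075)^12 ≈ 1.3913885276, so 36,630 × 1.3913885276 ≈ 50,966.5618.
Difference ≈ 8,561.5068 in favor of B.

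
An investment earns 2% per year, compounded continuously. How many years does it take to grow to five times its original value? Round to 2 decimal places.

e^(0.02t) = 5, so 0.02t = ln 5 ≈ 1.6094.
t ≈ 1.6094/0.02 ≈ 80.4719.

80.47 years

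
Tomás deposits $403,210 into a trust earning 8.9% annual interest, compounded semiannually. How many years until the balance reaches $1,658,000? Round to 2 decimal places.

16.24 years

We need (1 + 0.0445)^(2t) = 4.112, so 2t = ln 4.112 / ln 1.0445 ≈ 32.4751.
t ≈ 32.4751/2 = 16.2375 years.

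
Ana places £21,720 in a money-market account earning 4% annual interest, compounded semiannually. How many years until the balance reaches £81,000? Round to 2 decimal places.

33.23 years

We need (1 + 0.02)^(2t) = 3.7293, so 2t = ln 3.7293 / ln 1.02 ≈ 66.4667.
t ≈ 66.4667/2 = 33.2334 years.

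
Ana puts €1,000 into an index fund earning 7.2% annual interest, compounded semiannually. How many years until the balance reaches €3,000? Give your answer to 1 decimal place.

(1 + 0.036)^(2t) = 3,000/1,000 = 3.
2t·ln(1 + 0.036) = ln(3); 2t = 1.0986/0.0353671 ≈ 31.0631.
t ≈ 15.5315 years.

15.5 years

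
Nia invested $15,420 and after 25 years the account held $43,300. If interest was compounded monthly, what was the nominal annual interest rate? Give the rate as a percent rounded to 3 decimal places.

4.137%

(1 + r/12)^300 = 43,300/15,420 = 2.80804.
1 + r/12 = 2.80804^(1/300) ≈ 1.003448, so r/12 ≈ 0.00344755.
r ≈ 12·0.00344755 = 4.13706%.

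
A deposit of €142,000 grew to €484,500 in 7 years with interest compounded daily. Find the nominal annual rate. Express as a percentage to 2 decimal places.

(1 + r/365)^2555 = 484,500/142,000 = 3.41197.
1 + r/365 = 3.41197^(1/2555) ≈ 1.00048, so r/365 ≈ 0.000480464.
r ≈ 365·0.000480464 = 17.53693%.

17.54%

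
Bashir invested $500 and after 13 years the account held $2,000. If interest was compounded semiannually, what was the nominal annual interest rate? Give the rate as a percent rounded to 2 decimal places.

(1 + r/2)^26 = 2,000/500 = 4.
1 + r/2 = 4^(1/26) ≈ 1.054766, so r/2 ≈ 0.0547661.
r ≈ 2·0.0547661 = 10.95322%.

10.95%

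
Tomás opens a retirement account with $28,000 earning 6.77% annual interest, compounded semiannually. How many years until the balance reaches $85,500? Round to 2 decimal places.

16.77 years

We need (1 + 0.03385)^(2t) = 3.0536, so 2t = ln 3.0536 / ln 1.03385 ≈ 33.5333.
t ≈ 33.5333/2 = 16.7666 years.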